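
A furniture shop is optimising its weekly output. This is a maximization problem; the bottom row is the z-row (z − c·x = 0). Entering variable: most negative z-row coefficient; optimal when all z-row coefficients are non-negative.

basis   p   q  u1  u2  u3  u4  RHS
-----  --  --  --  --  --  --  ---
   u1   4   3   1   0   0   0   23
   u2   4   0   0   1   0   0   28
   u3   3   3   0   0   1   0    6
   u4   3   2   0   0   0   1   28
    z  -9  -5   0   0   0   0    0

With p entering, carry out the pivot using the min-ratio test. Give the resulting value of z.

Ratio test on column p — row 1: 23/4 = 23/4; row 2: 28/4 = 7; row 3: 6/3 = 2; row 4: 28/3 = 28/3. Minimum is 2 at row 3 (u3 leaves); pivot element 3.
Pivot on row 3; the z-row RHS becomes 0 − (-9)·2 = 18.

18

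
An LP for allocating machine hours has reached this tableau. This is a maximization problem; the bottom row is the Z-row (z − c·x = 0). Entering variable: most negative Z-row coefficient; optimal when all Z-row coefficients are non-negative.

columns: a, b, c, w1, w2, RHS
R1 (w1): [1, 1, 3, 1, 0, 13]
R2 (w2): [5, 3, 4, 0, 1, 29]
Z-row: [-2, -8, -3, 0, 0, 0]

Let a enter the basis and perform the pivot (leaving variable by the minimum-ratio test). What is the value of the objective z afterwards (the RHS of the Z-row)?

Ratio test on column a — row 1: 13/1 = 13; row 2: 29/5 = 29/5. Minimum is 29/5 at row 2 (w2 leaves); pivot element 5.
Pivot on row 2; the Z-row RHS becomes 0 − (-2)·(29/5) = 58/5.

58/5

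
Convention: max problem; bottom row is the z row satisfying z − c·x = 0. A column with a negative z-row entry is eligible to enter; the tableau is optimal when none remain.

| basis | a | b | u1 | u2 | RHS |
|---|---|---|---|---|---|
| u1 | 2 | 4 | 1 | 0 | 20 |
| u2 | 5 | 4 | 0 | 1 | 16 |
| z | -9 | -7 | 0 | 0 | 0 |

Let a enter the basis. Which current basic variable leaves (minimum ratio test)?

Column a entries and ratios — u1: 20/2 = 10; u2: 16/5 = 16/5.
Smallest ratio is 16/5 in the row of u2, so u2 leaves.

u2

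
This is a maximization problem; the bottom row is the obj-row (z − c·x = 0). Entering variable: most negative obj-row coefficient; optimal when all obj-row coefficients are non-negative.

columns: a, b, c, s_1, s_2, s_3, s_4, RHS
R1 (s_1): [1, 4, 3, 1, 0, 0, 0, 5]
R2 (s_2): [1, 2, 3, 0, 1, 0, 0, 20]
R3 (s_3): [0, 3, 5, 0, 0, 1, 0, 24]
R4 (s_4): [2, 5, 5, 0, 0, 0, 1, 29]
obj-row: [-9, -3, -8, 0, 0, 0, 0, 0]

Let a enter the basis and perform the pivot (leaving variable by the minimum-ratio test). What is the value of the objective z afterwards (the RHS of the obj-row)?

45

Ratio test on column a — row 1: 5/1 = 5; row 2: 20/1 = 20; row 3: entry 0 ≤ 0; row 4: 29/2 = 29/2. Minimum is 5 at row 1 (s_1 leaves); pivot element 1.
Pivot on row 1; the obj-row RHS becomes 0 − (-9)·5 = 45.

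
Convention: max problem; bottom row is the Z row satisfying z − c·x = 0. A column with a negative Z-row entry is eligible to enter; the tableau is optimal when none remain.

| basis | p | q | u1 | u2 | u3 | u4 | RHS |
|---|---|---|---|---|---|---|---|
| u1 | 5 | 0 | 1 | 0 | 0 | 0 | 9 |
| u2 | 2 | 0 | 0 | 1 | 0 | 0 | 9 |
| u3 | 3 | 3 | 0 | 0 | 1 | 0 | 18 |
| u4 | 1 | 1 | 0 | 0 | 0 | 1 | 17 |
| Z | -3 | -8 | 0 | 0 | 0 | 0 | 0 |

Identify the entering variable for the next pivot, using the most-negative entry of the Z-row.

q

Negative Z-row entries: p: -3, q: -8.
The most negative is -8 in column q, so q enters.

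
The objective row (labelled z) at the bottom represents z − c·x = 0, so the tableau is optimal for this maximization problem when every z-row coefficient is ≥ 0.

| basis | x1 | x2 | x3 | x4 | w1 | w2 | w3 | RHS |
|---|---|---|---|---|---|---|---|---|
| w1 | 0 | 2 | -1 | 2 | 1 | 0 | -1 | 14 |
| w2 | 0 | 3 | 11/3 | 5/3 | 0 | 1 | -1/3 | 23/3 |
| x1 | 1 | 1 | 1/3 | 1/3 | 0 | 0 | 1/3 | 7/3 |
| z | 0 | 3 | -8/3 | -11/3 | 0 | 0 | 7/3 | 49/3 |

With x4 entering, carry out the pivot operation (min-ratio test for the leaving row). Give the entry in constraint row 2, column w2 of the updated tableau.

3/5

Ratio test on column x4 — row 1: 14/2 = 7; row 2: (23/3)/(5/3) = 23/5; row 3: (7/3)/(1/3) = 7. Minimum is 23/5 at row 2 (w2 leaves); pivot element 5/3.
Divide row 2 by 5/3; eliminate column x4 from the other rows.
In the new row 2, the w2 entry is the old entry divided by the pivot: 1/(5/3) = 3/5.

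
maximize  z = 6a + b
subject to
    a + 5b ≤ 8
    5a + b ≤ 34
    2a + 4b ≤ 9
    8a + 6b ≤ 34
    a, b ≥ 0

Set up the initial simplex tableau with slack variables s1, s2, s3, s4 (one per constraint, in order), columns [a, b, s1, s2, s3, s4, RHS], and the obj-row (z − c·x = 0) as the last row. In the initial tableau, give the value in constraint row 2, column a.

5

Constraint 2 has coefficient 5 on a.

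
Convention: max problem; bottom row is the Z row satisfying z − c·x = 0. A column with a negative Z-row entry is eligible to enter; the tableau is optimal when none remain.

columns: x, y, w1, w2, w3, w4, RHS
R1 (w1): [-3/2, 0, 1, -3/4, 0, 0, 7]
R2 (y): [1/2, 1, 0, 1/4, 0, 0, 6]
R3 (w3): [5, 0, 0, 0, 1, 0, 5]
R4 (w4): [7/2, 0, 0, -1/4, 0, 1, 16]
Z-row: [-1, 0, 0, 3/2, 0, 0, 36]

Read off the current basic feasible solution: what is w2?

0

w2 is not in the basis, so in the current basic feasible solution w2 = 0.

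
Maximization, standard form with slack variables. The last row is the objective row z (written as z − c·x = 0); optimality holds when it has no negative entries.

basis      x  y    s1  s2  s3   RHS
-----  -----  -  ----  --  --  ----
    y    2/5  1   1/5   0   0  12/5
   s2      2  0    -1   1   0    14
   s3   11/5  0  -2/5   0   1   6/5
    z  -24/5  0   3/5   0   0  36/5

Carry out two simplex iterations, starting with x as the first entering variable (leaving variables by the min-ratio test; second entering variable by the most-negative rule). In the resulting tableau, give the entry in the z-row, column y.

1

Ratio test on column x — row 1: (12/5)/(2/5) = 6; row 2: 14/2 = 7; row 3: (6/5)/(11/5) = 6/11. Minimum is 6/11 at row 3 (s3 leaves); pivot element 11/5.
Divide row 3 by 11/5; eliminate column x from the other rows.
Second iteration: most negative z-row entry is -3/11 in column s1, so s1 enters.
Ratio test on column s1 — row 1: (24/11)/(3/11) = 8; row 2: entry -7/11 ≤ 0; row 3: entry -2/11 ≤ 0. Minimum is 8 at row 1 (y leaves); pivot element 3/11.
Divide row 1 by 3/11; eliminate column s1 from the other rows.
After both pivots, the entry at the z-row, column y is 1.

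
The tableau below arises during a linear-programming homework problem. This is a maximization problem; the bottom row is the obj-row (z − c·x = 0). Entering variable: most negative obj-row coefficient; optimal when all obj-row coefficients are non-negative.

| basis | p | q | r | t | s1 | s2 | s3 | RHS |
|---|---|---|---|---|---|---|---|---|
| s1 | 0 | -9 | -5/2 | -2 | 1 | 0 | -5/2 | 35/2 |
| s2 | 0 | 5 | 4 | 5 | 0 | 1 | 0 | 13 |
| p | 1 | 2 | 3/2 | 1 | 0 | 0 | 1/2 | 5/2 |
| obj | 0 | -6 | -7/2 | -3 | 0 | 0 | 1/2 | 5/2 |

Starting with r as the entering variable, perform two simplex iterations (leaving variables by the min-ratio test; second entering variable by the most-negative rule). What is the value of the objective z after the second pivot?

Ratio test on column r — row 1: entry -5/2 ≤ 0; row 2: 13/4 = 13/4; row 3: (5/2)/(3/2) = 5/3. Minimum is 5/3 at row 3 (p leaves); pivot element 3/2.
Pivot on row 3; the obj-row RHS becomes 5/2 − (-7/2)·(5/3) = 25/3.
Next entering variable (most negative obj-row entry -4/3): q.
Ratio test on column q — row 1: entry -17/3 ≤ 0; row 2: entry -1/3 ≤ 0; row 3: (5/3)/(4/3) = 5/4. Minimum is 5/4 at row 3 (r leaves); pivot element 4/3.
After the second pivot the obj-row RHS is 25/3 − (-4/3)·(5/4) = 10.

10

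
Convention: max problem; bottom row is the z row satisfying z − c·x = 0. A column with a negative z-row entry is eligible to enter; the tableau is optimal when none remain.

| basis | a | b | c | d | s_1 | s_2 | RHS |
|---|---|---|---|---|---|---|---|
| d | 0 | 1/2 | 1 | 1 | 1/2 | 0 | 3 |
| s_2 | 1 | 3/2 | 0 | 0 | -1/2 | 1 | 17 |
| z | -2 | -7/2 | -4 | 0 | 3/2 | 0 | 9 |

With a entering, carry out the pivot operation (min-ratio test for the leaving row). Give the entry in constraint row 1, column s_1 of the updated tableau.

1/2

Ratio test on column a — row 1: entry 0 ≤ 0; row 2: 17/1 = 17. Minimum is 17 at row 2 (s_2 leaves); pivot element 1.
Divide row 2 by 1; eliminate column a from the other rows.
Row 1 update in column s_1: 1/2 − 0·(-1/2) = 1/2.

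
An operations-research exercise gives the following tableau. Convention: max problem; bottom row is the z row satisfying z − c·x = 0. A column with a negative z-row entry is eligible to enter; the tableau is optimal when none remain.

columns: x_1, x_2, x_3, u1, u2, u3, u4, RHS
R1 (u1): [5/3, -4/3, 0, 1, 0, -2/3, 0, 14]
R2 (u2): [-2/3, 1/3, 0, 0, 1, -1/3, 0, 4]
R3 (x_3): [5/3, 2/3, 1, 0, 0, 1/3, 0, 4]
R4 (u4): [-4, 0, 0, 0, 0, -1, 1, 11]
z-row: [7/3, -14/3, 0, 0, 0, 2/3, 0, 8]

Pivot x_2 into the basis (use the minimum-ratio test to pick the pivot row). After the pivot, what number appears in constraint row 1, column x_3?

2

Ratio test on column x_2 — row 1: entry -4/3 ≤ 0; row 2: 4/(1/3) = 12; row 3: 4/(2/3) = 6; row 4: entry 0 ≤ 0. Minimum is 6 at row 3 (x_3 leaves); pivot element 2/3.
Divide row 3 by 2/3; eliminate column x_2 from the other rows.
Row 1 update in column x_3: 0 − (-4/3)·(3/2) = 2.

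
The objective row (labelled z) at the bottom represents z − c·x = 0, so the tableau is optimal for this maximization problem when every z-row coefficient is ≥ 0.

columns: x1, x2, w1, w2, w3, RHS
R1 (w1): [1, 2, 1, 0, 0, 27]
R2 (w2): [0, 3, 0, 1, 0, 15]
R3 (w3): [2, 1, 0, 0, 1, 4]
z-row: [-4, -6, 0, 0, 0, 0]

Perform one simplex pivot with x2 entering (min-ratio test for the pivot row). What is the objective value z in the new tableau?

24

Ratio test on column x2 — row 1: 27/2 = 27/2; row 2: 15/3 = 5; row 3: 4/1 = 4. Minimum is 4 at row 3 (w3 leaves); pivot element 1.
Pivot on row 3; the z-row RHS becomes 0 − (-6)·4 = 24.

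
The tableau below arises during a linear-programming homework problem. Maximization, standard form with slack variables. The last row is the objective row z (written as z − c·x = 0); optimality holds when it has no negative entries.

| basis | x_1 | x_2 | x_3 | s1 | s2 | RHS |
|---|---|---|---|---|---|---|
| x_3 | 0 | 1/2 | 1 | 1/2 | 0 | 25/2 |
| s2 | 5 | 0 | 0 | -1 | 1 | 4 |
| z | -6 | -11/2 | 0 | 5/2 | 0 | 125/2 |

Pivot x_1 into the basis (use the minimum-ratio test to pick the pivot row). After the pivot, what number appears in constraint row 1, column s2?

Ratio test on column x_1 — row 1: entry 0 ≤ 0; row 2: 4/5 = 4/5. Minimum is 4/5 at row 2 (s2 leaves); pivot element 5.
Divide row 2 by 5; eliminate column x_1 from the other rows.
Row 1 update in column s2: 0 − 0·(1/5) = 0.

0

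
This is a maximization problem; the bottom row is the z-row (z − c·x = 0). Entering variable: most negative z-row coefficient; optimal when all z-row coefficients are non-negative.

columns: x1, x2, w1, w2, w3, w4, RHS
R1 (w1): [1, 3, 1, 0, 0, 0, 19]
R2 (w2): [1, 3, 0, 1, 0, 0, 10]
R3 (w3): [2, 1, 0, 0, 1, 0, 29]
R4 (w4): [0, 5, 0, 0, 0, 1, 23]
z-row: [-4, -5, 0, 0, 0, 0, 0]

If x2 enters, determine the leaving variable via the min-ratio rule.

w2

Column x2 entries and ratios — w1: 19/3 = 19/3; w2: 10/3 = 10/3; w3: 29/1 = 29; w4: 23/5 = 23/5.
Smallest ratio is 10/3 in the row of w2, so w2 leaves.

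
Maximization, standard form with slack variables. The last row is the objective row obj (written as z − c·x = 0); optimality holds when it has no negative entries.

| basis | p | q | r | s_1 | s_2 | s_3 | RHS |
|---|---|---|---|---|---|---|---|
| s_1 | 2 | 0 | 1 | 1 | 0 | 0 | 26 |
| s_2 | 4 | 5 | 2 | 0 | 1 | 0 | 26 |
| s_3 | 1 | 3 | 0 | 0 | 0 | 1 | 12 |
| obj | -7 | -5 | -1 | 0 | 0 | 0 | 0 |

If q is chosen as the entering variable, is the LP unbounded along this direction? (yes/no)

Column q has positive entries in row(s) 2, 3, so the ratio test bounds it — not unbounded.

no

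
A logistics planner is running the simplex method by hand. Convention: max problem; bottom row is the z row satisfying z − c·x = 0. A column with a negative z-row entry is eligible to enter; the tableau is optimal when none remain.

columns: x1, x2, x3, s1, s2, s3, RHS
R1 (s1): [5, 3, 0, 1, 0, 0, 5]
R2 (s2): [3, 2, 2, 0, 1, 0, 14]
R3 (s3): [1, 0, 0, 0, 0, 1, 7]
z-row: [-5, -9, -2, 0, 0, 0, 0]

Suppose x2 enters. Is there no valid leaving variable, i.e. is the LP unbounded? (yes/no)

Column x2 has positive entries in row(s) 1, 2, so the ratio test bounds it — not unbounded.

no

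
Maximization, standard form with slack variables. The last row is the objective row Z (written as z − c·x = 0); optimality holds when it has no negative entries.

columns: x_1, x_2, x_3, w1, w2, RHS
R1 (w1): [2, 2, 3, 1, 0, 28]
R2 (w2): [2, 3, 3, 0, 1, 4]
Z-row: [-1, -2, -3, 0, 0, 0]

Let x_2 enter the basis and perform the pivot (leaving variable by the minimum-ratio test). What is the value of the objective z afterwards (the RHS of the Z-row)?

8/3

Ratio test on column x_2 — row 1: 28/2 = 14; row 2: 4/3 = 4/3. Minimum is 4/3 at row 2 (w2 leaves); pivot element 3.
Pivot on row 2; the Z-row RHS becomes 0 − (-2)·(4/3) = 8/3.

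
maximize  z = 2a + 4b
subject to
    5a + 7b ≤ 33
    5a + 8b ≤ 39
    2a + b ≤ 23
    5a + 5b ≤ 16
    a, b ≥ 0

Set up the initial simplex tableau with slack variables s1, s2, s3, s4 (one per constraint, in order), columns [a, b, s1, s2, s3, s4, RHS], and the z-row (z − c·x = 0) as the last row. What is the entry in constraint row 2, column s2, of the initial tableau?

1

Slack s2 belongs to constraint 2; its column is the unit vector e_2, so the entry in row 2 is 1.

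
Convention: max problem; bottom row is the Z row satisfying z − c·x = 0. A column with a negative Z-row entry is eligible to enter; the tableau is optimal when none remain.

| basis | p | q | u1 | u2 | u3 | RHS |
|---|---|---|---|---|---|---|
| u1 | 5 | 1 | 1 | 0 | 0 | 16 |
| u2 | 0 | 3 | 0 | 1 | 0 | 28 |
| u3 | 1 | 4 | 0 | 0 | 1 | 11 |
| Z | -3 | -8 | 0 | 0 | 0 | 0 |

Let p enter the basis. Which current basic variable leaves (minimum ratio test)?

u1

Column p entries and ratios — u1: 16/5 = 16/5; u2: 0 ≤ 0, skip; u3: 11/1 = 11.
Smallest ratio is 16/5 in the row of u1, so u1 leaves.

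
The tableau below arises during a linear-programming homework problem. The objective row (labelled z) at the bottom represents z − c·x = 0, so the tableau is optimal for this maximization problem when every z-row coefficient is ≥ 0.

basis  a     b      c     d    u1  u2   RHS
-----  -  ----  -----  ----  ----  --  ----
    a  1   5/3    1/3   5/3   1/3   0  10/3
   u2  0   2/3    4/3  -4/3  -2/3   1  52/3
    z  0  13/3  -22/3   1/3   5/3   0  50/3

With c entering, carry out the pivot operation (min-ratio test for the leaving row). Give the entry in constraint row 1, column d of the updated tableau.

Ratio test on column c — row 1: (10/3)/(1/3) = 10; row 2: (52/3)/(4/3) = 13. Minimum is 10 at row 1 (a leaves); pivot element 1/3.
Divide row 1 by 1/3; eliminate column c from the other rows.
In the new row 1, the d entry is the old entry divided by the pivot: (5/3)/(1/3) = 5.

5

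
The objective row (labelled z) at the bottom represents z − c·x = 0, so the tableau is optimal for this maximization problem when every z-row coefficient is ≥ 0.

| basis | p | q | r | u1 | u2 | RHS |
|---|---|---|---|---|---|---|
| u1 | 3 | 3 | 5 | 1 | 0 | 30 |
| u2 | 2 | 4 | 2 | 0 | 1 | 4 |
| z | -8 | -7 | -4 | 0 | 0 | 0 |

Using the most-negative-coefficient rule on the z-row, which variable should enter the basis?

p

Negative z-row entries: p: -8, q: -7, r: -4.
The most negative is -8 in column p, so p enters.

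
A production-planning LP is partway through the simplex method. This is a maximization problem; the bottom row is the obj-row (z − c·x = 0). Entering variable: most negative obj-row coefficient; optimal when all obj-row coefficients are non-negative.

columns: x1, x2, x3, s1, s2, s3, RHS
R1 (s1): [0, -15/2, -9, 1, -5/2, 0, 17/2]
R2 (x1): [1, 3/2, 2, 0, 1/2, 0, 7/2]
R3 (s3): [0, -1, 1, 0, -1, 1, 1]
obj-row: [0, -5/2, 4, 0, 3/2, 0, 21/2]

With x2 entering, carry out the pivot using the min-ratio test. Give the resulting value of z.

Ratio test on column x2 — row 1: entry -15/2 ≤ 0; row 2: (7/2)/(3/2) = 7/3; row 3: entry -1 ≤ 0. Minimum is 7/3 at row 2 (x1 leaves); pivot element 3/2.
Pivot on row 2; the obj-row RHS becomes 21/2 − (-5/2)·(7/3) = 49/3.

49/3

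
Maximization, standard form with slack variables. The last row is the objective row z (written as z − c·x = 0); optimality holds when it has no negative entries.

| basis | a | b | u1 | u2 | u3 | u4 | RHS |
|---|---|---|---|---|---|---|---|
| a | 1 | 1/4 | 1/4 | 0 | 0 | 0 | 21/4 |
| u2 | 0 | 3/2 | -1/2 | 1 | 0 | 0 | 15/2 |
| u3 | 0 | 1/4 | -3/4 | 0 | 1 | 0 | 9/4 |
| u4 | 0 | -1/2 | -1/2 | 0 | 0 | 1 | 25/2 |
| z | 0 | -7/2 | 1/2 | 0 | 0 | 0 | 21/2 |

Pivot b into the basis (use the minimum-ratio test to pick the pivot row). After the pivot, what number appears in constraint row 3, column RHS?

Ratio test on column b — row 1: (21/4)/(1/4) = 21; row 2: (15/2)/(3/2) = 5; row 3: (9/4)/(1/4) = 9; row 4: entry -1/2 ≤ 0. Minimum is 5 at row 2 (u2 leaves); pivot element 3/2.
Divide row 2 by 3/2; eliminate column b from the other rows.
Row 3 update in column RHS: 9/4 − (1/4)·5 = 1.

1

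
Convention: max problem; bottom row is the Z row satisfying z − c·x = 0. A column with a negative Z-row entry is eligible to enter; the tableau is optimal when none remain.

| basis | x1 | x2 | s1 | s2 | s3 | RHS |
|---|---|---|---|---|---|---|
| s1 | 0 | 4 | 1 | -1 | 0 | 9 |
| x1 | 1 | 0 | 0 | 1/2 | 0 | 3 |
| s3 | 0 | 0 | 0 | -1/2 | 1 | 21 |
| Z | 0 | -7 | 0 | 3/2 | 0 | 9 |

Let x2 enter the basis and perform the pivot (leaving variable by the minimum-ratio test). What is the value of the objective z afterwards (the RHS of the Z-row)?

99/4

Ratio test on column x2 — row 1: 9/4 = 9/4; row 2: entry 0 ≤ 0; row 3: entry 0 ≤ 0. Minimum is 9/4 at row 1 (s1 leaves); pivot element 4.
Pivot on row 1; the Z-row RHS becomes 9 − (-7)·(9/4) = 99/4.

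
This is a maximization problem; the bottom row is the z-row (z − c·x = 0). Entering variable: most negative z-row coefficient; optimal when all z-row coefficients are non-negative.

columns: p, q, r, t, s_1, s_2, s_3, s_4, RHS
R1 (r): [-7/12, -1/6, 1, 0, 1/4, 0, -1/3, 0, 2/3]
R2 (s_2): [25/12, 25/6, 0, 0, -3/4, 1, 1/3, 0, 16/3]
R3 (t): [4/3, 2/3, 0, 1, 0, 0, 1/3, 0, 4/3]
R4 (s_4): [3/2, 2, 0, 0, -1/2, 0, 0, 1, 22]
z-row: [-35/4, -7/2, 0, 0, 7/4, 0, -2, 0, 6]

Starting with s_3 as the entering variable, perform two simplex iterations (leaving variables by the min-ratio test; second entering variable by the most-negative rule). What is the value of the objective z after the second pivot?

Ratio test on column s_3 — row 1: entry -1/3 ≤ 0; row 2: (16/3)/(1/3) = 16; row 3: (4/3)/(1/3) = 4; row 4: entry 0 ≤ 0. Minimum is 4 at row 3 (t leaves); pivot element 1/3.
Pivot on row 3; the z-row RHS becomes 6 − (-2)·4 = 14.
Next entering variable (most negative z-row entry -3/4): p.
Ratio test on column p — row 1: 2/(3/4) = 8/3; row 2: 4/(3/4) = 16/3; row 3: 4/4 = 1; row 4: 22/(3/2) = 44/3. Minimum is 1 at row 3 (s_3 leaves); pivot element 4.
After the second pivot the z-row RHS is 14 − (-3/4)·1 = 59/4.

59/4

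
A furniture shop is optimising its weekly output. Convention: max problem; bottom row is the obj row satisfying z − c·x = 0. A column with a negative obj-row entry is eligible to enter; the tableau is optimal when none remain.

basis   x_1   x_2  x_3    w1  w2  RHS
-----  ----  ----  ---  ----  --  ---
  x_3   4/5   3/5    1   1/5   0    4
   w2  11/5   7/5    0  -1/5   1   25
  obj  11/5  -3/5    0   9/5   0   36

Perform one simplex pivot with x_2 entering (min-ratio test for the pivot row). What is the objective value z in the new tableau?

40

Ratio test on column x_2 — row 1: 4/(3/5) = 20/3; row 2: 25/(7/5) = 125/7. Minimum is 20/3 at row 1 (x_3 leaves); pivot element 3/5.
Pivot on row 1; the obj-row RHS becomes 36 − (-3/5)·(20/3) = 40.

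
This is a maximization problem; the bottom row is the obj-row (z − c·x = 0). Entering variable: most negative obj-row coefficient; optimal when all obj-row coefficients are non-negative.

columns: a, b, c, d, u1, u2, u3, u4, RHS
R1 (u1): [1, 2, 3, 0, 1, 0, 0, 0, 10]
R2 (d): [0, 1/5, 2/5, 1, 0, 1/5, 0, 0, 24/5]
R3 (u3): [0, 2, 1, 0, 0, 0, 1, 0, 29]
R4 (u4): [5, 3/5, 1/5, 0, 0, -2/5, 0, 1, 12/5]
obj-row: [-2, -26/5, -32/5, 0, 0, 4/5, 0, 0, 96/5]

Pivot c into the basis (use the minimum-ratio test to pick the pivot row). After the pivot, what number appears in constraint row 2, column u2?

Ratio test on column c — row 1: 10/3 = 10/3; row 2: (24/5)/(2/5) = 12; row 3: 29/1 = 29; row 4: (12/5)/(1/5) = 12. Minimum is 10/3 at row 1 (u1 leaves); pivot element 3.
Divide row 1 by 3; eliminate column c from the other rows.
Row 2 update in column u2: 1/5 − (2/5)·0 = 1/5.

1/5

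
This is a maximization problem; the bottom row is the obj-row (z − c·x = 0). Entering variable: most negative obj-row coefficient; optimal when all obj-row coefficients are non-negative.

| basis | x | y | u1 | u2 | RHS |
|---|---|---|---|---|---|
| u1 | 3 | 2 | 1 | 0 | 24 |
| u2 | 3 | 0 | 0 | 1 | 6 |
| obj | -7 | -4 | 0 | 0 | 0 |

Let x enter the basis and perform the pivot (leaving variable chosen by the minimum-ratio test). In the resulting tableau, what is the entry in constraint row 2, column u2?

Ratio test on column x — row 1: 24/3 = 8; row 2: 6/3 = 2. Minimum is 2 at row 2 (u2 leaves); pivot element 3.
Divide row 2 by 3; eliminate column x from the other rows.
In the new row 2, the u2 entry is the old entry divided by the pivot: 1/3 = 1/3.

1/3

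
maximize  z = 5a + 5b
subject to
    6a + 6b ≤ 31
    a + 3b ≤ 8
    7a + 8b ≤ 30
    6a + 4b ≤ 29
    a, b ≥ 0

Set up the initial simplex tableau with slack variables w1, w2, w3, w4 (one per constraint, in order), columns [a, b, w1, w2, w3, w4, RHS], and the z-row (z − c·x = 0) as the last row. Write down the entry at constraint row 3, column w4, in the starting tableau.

0

Slack w4 belongs to constraint 4; its column is the unit vector e_4, so the entry in row 3 is 0.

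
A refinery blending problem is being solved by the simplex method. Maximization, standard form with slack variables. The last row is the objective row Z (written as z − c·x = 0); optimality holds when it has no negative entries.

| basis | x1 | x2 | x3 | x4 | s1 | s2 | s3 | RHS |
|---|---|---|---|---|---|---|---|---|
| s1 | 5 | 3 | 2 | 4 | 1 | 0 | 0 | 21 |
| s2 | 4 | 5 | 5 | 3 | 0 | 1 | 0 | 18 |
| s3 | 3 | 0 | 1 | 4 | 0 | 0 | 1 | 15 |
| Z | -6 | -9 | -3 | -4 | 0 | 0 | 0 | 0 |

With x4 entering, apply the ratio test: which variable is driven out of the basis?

Column x4 entries and ratios — s1: 21/4 = 21/4; s2: 18/3 = 6; s3: 15/4 = 15/4.
Smallest ratio is 15/4 in the row of s3, so s3 leaves.

s3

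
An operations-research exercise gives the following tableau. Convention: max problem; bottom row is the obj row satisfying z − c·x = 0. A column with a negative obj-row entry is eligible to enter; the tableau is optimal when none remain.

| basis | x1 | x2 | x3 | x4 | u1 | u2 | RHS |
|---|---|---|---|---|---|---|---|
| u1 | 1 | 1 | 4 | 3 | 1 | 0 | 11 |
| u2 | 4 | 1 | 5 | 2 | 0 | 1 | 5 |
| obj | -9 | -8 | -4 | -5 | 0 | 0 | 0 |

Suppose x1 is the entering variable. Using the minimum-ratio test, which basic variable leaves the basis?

u2

Column x1 entries and ratios — u1: 11/1 = 11; u2: 5/4 = 5/4.
Smallest ratio is 5/4 in the row of u2, so u2 leaves.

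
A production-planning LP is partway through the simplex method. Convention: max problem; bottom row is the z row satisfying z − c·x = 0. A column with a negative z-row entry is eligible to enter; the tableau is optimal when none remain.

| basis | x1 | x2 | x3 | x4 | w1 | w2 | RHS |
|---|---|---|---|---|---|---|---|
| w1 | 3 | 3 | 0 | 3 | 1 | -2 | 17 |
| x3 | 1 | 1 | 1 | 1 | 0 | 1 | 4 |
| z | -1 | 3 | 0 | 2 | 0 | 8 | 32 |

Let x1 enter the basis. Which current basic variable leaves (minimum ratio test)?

x3

Column x1 entries and ratios — w1: 17/3 = 17/3; x3: 4/1 = 4.
Smallest ratio is 4 in the row of x3, so x3 leaves.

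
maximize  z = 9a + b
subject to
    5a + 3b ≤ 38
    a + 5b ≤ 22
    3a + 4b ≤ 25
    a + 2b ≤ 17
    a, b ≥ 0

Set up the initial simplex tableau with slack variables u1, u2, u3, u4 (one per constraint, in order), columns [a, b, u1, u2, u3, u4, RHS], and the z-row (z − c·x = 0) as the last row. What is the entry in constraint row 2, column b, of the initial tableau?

5

Constraint 2 has coefficient 5 on b.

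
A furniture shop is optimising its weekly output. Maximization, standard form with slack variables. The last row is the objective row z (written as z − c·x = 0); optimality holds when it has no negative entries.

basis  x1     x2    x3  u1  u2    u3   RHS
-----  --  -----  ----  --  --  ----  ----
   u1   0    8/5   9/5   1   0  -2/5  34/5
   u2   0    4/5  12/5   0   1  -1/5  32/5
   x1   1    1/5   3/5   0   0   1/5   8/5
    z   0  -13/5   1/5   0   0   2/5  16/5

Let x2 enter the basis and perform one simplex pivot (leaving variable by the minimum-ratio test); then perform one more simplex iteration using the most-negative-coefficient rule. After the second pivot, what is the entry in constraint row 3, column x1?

4

Ratio test on column x2 — row 1: (34/5)/(8/5) = 17/4; row 2: (32/5)/(4/5) = 8; row 3: (8/5)/(1/5) = 8. Minimum is 17/4 at row 1 (u1 leaves); pivot element 8/5.
Divide row 1 by 8/5; eliminate column x2 from the other rows.
Second iteration: most negative z-row entry is -1/4 in column u3, so u3 enters.
Ratio test on column u3 — row 1: entry -1/4 ≤ 0; row 2: entry 0 ≤ 0; row 3: (3/4)/(1/4) = 3. Minimum is 3 at row 3 (x1 leaves); pivot element 1/4.
Divide row 3 by 1/4; eliminate column u3 from the other rows.
After both pivots, the entry at constraint row 3, column x1 is 4.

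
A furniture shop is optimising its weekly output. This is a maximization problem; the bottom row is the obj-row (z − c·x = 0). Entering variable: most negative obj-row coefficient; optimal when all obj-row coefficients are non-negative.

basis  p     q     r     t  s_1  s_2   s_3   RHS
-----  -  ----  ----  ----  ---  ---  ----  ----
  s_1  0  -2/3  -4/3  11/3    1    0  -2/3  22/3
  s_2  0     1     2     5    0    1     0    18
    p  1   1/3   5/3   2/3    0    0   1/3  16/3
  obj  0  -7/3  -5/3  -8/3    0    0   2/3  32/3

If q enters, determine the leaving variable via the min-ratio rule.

p

Column q entries and ratios — s_1: -2/3 ≤ 0, skip; s_2: 18/1 = 18; p: (16/3)/(1/3) = 16.
Smallest ratio is 16 in the row of p, so p leaves.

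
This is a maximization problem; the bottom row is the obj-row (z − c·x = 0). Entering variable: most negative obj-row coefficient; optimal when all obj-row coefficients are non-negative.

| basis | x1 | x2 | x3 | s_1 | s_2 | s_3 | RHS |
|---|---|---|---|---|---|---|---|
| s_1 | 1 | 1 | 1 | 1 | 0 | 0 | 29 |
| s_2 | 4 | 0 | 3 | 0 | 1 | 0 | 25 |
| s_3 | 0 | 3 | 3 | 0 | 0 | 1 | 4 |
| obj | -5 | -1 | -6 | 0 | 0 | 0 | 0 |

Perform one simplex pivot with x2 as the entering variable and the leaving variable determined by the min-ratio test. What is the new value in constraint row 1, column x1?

1

Ratio test on column x2 — row 1: 29/1 = 29; row 2: entry 0 ≤ 0; row 3: 4/3 = 4/3. Minimum is 4/3 at row 3 (s_3 leaves); pivot element 3.
Divide row 3 by 3; eliminate column x2 from the other rows.
Row 1 update in column x1: 1 − 1·0 = 1.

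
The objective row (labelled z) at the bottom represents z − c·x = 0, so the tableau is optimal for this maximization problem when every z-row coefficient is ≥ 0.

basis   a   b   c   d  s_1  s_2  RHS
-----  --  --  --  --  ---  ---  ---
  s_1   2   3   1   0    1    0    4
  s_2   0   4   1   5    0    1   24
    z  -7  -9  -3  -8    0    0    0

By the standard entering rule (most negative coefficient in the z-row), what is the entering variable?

Negative z-row entries: a: -7, b: -9, c: -3, d: -8.
The most negative is -9 in column b, so b enters.

b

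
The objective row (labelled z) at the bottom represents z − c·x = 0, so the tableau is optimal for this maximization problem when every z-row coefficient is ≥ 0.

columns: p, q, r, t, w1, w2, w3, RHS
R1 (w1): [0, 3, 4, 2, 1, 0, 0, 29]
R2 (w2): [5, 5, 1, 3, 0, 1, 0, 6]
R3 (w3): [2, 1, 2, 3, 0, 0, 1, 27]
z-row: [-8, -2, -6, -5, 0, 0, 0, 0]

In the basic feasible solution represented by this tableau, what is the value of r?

0

r is not in the basis, so in the current basic feasible solution r = 0.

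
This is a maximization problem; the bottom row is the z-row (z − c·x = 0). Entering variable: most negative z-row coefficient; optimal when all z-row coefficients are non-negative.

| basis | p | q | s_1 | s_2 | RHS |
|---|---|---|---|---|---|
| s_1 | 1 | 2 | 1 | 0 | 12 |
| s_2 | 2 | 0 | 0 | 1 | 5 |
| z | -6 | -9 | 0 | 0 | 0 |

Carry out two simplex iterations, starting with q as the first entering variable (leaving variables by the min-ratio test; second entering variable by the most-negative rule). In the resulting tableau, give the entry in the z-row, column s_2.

Ratio test on column q — row 1: 12/2 = 6; row 2: entry 0 ≤ 0. Minimum is 6 at row 1 (s_1 leaves); pivot element 2.
Divide row 1 by 2; eliminate column q from the other rows.
Second iteration: most negative z-row entry is -3/2 in column p, so p enters.
Ratio test on column p — row 1: 6/(1/2) = 12; row 2: 5/2 = 5/2. Minimum is 5/2 at row 2 (s_2 leaves); pivot element 2.
Divide row 2 by 2; eliminate column p from the other rows.
After both pivots, the entry at the z-row, column s_2 is 3/4.

3/4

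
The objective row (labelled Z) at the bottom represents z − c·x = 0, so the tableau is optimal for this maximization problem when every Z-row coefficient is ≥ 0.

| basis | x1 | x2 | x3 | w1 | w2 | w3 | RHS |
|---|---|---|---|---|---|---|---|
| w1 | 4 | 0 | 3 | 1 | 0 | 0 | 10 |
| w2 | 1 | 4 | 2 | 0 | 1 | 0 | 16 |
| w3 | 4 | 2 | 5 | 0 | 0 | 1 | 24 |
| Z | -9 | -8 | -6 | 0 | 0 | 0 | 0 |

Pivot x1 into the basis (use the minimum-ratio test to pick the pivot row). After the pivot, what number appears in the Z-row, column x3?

3/4

Ratio test on column x1 — row 1: 10/4 = 5/2; row 2: 16/1 = 16; row 3: 24/4 = 6. Minimum is 5/2 at row 1 (w1 leaves); pivot element 4.
Divide row 1 by 4; eliminate column x1 from the other rows.
Z-row update in column x3: -6 − (-9)·(3/4) = 3/4.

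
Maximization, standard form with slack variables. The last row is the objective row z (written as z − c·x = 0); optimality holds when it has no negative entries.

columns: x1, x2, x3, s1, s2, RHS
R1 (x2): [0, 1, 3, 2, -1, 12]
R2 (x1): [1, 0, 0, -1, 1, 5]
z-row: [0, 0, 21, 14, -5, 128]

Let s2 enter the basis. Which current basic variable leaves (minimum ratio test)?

Column s2 entries and ratios — x2: -1 ≤ 0, skip; x1: 5/1 = 5.
Smallest ratio is 5 in the row of x1, so x1 leaves.

x1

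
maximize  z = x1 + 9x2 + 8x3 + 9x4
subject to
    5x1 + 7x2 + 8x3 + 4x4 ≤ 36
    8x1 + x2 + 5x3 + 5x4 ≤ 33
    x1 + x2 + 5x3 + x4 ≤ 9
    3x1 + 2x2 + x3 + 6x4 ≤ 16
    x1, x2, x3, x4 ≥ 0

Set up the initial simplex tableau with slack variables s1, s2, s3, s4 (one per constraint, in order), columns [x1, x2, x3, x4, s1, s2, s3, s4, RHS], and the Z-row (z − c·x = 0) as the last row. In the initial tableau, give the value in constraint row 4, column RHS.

16

The RHS of constraint 4 is b_4 = 16.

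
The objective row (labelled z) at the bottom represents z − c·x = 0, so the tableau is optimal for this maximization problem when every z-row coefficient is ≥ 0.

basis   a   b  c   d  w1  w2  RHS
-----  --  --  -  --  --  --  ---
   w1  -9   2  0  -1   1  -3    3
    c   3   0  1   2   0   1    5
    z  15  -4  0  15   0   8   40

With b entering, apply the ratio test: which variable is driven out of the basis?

Column b entries and ratios — w1: 3/2 = 3/2; c: 0 ≤ 0, skip.
Smallest ratio is 3/2 in the row of w1, so w1 leaves.

w1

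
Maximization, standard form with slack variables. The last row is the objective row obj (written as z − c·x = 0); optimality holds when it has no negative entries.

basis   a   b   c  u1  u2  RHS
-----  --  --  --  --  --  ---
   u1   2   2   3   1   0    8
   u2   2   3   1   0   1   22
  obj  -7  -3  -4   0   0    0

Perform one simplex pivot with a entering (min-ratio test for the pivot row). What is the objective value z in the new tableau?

Ratio test on column a — row 1: 8/2 = 4; row 2: 22/2 = 11. Minimum is 4 at row 1 (u1 leaves); pivot element 2.
Pivot on row 1; the obj-row RHS becomes 0 − (-7)·4 = 28.

28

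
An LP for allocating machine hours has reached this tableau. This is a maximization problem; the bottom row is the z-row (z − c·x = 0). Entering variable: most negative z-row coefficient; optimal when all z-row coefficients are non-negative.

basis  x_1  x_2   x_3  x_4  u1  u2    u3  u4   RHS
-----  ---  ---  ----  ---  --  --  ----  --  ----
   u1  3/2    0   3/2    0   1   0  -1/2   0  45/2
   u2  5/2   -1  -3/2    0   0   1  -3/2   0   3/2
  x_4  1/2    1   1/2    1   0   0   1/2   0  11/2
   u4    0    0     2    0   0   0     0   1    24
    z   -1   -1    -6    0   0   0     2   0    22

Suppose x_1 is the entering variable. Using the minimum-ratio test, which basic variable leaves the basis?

Column x_1 entries and ratios — u1: (45/2)/(3/2) = 15; u2: (3/2)/(5/2) = 3/5; x_4: (11/2)/(1/2) = 11; u4: 0 ≤ 0, skip.
Smallest ratio is 3/5 in the row of u2, so u2 leaves.

u2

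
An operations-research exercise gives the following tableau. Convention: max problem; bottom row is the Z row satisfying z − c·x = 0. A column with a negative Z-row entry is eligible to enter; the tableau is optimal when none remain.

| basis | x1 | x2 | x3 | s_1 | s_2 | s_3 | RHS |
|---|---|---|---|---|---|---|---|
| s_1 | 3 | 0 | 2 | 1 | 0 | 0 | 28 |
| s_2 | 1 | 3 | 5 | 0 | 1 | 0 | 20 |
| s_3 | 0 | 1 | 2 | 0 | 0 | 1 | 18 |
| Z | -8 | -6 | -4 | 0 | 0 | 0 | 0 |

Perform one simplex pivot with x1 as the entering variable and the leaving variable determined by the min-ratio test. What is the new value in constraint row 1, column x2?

Ratio test on column x1 — row 1: 28/3 = 28/3; row 2: 20/1 = 20; row 3: entry 0 ≤ 0. Minimum is 28/3 at row 1 (s_1 leaves); pivot element 3.
Divide row 1 by 3; eliminate column x1 from the other rows.
In the new row 1, the x2 entry is the old entry divided by the pivot: 0/3 = 0.

0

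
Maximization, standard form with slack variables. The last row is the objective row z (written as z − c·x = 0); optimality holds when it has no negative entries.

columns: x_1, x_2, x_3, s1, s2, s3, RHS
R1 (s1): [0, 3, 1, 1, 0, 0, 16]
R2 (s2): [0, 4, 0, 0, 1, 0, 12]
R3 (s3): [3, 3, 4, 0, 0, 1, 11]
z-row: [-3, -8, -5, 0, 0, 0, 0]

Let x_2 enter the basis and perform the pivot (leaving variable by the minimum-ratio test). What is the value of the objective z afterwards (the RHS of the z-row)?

Ratio test on column x_2 — row 1: 16/3 = 16/3; row 2: 12/4 = 3; row 3: 11/3 = 11/3. Minimum is 3 at row 2 (s2 leaves); pivot element 4.
Pivot on row 2; the z-row RHS becomes 0 − (-8)·3 = 24.

24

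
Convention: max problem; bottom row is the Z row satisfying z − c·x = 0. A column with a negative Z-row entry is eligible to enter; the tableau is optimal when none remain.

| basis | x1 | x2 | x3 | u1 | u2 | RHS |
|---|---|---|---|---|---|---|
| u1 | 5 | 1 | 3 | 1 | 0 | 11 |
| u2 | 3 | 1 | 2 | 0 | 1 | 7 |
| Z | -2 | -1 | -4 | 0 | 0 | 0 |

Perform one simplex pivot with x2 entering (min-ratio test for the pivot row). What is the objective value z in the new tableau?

7

Ratio test on column x2 — row 1: 11/1 = 11; row 2: 7/1 = 7. Minimum is 7 at row 2 (u2 leaves); pivot element 1.
Pivot on row 2; the Z-row RHS becomes 0 − (-1)·7 = 7.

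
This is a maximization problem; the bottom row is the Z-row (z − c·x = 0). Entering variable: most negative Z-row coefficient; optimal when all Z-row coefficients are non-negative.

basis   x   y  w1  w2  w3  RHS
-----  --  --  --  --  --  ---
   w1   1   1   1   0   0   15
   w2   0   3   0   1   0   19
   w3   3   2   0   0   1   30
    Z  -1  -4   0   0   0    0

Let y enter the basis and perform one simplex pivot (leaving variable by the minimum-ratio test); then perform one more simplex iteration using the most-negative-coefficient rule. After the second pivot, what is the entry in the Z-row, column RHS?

Ratio test on column y — row 1: 15/1 = 15; row 2: 19/3 = 19/3; row 3: 30/2 = 15. Minimum is 19/3 at row 2 (w2 leaves); pivot element 3.
Divide row 2 by 3; eliminate column y from the other rows.
Second iteration: most negative Z-row entry is -1 in column x, so x enters.
Ratio test on column x — row 1: (26/3)/1 = 26/3; row 2: entry 0 ≤ 0; row 3: (52/3)/3 = 52/9. Minimum is 52/9 at row 3 (w3 leaves); pivot element 3.
Divide row 3 by 3; eliminate column x from the other rows.
After both pivots, the entry at the Z-row, column RHS is 280/9.

280/9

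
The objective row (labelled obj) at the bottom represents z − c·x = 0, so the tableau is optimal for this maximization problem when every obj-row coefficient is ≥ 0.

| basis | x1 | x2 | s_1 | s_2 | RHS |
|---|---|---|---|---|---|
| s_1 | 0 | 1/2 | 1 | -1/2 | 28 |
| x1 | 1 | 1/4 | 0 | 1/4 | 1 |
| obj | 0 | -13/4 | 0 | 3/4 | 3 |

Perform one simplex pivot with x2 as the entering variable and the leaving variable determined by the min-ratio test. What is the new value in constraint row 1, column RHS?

Ratio test on column x2 — row 1: 28/(1/2) = 56; row 2: 1/(1/4) = 4. Minimum is 4 at row 2 (x1 leaves); pivot element 1/4.
Divide row 2 by 1/4; eliminate column x2 from the other rows.
Row 1 update in column RHS: 28 − (1/2)·4 = 26.

26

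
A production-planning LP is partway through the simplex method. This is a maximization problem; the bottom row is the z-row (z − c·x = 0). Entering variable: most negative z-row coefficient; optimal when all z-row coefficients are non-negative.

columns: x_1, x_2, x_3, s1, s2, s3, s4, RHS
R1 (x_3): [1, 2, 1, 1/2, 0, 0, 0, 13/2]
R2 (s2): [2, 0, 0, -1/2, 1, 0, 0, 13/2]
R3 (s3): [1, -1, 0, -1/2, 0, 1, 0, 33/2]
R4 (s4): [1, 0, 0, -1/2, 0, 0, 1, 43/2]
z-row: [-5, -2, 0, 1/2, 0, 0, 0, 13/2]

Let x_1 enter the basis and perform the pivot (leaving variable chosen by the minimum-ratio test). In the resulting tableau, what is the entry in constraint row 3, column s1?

-1/4

Ratio test on column x_1 — row 1: (13/2)/1 = 13/2; row 2: (13/2)/2 = 13/4; row 3: (33/2)/1 = 33/2; row 4: (43/2)/1 = 43/2. Minimum is 13/4 at row 2 (s2 leaves); pivot element 2.
Divide row 2 by 2; eliminate column x_1 from the other rows.
Row 3 update in column s1: -1/2 − 1·(-1/4) = -1/4.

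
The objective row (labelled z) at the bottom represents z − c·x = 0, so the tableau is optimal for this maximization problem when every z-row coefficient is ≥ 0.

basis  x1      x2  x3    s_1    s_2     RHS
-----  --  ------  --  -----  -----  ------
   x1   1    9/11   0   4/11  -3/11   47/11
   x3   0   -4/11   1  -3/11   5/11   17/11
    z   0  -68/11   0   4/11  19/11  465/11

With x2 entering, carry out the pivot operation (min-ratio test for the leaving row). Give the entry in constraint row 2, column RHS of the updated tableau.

31/9

Ratio test on column x2 — row 1: (47/11)/(9/11) = 47/9; row 2: entry -4/11 ≤ 0. Minimum is 47/9 at row 1 (x1 leaves); pivot element 9/11.
Divide row 1 by 9/11; eliminate column x2 from the other rows.
Row 2 update in column RHS: 17/11 − (-4/11)·(47/9) = 31/9.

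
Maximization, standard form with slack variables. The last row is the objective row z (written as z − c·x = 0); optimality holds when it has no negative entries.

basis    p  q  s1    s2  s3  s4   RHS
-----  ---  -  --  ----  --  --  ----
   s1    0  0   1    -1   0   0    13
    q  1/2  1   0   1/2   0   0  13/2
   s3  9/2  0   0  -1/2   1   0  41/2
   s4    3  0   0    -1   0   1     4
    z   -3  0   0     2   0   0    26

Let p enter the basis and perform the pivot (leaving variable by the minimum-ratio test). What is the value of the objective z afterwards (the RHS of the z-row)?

30

Ratio test on column p — row 1: entry 0 ≤ 0; row 2: (13/2)/(1/2) = 13; row 3: (41/2)/(9/2) = 41/9; row 4: 4/3 = 4/3. Minimum is 4/3 at row 4 (s4 leaves); pivot element 3.
Pivot on row 4; the z-row RHS becomes 26 − (-3)·(4/3) = 30.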